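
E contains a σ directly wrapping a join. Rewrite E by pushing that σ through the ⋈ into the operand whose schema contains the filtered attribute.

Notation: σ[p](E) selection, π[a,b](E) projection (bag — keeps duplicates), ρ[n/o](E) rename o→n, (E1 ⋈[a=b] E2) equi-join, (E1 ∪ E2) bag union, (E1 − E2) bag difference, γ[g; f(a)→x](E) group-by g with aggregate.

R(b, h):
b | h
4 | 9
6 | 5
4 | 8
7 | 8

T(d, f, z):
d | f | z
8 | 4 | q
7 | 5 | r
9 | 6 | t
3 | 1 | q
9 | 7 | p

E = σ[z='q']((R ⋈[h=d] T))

σ filters on z, owned by the right side.
E' = (R ⋈[h=d] σ[z='q'](T))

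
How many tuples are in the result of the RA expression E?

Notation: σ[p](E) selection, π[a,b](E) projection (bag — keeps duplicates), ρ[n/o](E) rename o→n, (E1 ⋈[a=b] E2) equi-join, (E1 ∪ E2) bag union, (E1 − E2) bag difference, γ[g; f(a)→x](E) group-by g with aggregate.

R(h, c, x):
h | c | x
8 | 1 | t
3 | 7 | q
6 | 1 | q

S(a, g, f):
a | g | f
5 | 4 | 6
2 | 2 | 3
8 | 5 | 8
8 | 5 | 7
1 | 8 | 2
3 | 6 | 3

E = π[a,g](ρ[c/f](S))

Row counts bottom-up:
  S → 6
  ρ[c/f](S) → 6
  π[a,g](ρ[c/f](S)) → 6

|E| = 6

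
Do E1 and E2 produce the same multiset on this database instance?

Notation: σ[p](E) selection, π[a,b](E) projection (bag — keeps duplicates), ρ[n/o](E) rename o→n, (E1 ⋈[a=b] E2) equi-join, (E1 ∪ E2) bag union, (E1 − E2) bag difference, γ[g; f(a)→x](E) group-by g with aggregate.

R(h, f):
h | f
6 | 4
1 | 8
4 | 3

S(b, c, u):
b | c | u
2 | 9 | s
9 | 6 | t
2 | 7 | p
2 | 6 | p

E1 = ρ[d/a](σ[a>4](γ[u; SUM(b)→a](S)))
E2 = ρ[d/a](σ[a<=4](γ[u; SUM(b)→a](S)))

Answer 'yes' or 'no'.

E1 subexpression sizes:
  S → 4
  γ[u; SUM(b)→a](S) → 3
  σ[a>4](γ[u; SUM(b)→a](S)) → 1
  ρ[d/a](σ[a>4](γ[u; SUM(b)→a](S))) → 1
E2 subexpression sizes:
  S → 4
  γ[u; SUM(b)→a](S) → 3
  σ[a<=4](γ[u; SUM(b)→a](S)) → 2
  ρ[d/a](σ[a<=4](γ[u; SUM(b)→a](S))) → 2

E1 result:
u | d
t | 9
E2 result:
u | d
p | 4
s | 2
Witness: ('t', 9) appears 1× in E1 but 0× in E2.

no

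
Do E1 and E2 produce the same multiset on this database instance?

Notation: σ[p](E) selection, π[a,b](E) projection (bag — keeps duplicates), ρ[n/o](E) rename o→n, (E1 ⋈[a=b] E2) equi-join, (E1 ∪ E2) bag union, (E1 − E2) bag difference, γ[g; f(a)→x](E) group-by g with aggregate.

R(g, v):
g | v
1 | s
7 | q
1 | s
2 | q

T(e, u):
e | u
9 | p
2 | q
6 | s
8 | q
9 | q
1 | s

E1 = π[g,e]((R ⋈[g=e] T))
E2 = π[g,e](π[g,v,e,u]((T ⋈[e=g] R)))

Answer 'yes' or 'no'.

E1 row counts bottom-up:
  R → 4
  T → 6
  (R ⋈[g=e] T) → 3
  π[g,e]((R ⋈[g=e] T)) → 3
E2 row counts bottom-up:
  T → 6
  R → 4
  (T ⋈[e=g] R) → 3
  π[g,v,e,u]((T ⋈[e=g] R)) → 3
  π[g,e](π[g,v,e,u]((T ⋈[e=g] R))) → 3

E1 and E2 produce the same multiset:
g | e
1 | 1
1 | 1
2 | 2

yes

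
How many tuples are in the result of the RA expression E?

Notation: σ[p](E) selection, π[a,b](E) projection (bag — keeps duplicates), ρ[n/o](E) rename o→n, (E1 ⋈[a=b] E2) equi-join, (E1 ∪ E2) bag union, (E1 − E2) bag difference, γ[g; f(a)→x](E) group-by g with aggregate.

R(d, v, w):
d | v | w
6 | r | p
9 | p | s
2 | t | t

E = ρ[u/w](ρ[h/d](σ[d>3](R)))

Subexpression sizes:
  R → 3
  σ[d>3](R) → 2
  ρ[h/d](σ[d>3](R)) → 2
  ρ[u/w](ρ[h/d](σ[d>3](R))) → 2

|E| = 2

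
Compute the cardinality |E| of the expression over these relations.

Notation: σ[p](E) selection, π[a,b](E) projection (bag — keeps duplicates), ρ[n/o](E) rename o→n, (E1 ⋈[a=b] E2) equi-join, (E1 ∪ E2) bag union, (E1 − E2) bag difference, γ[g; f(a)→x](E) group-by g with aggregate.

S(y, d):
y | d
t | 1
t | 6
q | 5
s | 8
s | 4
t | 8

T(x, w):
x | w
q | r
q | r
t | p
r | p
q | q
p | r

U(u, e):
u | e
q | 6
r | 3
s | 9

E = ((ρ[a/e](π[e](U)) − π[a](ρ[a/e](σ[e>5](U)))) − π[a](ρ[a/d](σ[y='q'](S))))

Per-node cardinality:
  U → 3
  π[e](U) → 3
  ρ[a/e](π[e](U)) → 3
  U → 3
  σ[e>5](U) → 2
  ρ[a/e](σ[e>5](U)) → 2
  π[a](ρ[a/e](σ[e>5](U))) → 2
  (ρ[a/e](π[e](U)) − π[a](ρ[a/e](σ[e>5](U)))) → 1
  S → 6
  σ[y='q'](S) → 1
  ρ[a/d](σ[y='q'](S)) → 1
  π[a](ρ[a/d](σ[y='q'](S))) → 1
  ((ρ[a/e](π[e](U)) − π[a](ρ[a/e](σ[e>5](U)))) − π[a](ρ[a/d](σ[y='q'](S)))) → 1

|E| = 1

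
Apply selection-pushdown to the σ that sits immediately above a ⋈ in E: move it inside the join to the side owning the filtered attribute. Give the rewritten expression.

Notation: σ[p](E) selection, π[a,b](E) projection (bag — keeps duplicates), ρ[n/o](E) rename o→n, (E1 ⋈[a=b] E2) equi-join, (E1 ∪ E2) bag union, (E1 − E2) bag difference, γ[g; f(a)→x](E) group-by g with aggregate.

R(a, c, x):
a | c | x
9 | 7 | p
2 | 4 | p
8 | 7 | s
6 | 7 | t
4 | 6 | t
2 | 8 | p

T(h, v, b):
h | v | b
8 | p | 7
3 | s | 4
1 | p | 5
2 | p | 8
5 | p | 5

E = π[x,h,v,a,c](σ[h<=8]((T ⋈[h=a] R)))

σ filters on h, owned by the left side.
E' = π[x,h,v,a,c]((σ[h<=8](T) ⋈[h=a] R))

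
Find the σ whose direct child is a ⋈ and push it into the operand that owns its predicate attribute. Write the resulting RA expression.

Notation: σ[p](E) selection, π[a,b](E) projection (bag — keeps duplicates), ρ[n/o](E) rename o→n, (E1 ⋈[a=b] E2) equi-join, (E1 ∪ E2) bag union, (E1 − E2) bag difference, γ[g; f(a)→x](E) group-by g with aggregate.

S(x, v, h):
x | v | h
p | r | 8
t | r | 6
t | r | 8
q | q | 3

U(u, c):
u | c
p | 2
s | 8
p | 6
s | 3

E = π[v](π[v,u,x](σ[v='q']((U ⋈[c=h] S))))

σ filters on v, owned by the right side.
E' = π[v](π[v,u,x]((U ⋈[c=h] σ[v='q'](S))))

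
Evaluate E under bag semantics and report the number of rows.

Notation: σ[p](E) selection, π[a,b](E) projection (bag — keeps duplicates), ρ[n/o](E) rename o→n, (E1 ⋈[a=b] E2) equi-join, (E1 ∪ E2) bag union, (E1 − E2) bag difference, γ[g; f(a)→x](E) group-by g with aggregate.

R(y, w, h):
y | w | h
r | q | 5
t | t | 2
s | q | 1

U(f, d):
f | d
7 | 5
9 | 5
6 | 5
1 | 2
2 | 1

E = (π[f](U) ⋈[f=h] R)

Subexpression sizes:
  U → 5
  π[f](U) → 5
  R → 3
  (π[f](U) ⋈[f=h] R) → 2

|E| = 2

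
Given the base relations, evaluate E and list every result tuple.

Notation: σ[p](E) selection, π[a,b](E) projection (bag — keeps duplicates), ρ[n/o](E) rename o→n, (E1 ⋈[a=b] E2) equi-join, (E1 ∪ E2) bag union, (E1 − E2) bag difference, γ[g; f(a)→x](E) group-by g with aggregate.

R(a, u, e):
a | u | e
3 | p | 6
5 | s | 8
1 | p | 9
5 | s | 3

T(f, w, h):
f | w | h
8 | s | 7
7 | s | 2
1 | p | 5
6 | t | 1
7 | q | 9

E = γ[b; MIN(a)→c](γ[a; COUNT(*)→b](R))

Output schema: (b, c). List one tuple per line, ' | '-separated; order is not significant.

Subexpression sizes:
  R → 4
  γ[a; COUNT(*)→b](R) → 3
  γ[b; MIN(a)→c](γ[a; COUNT(*)→b](R)) → 2

== RESULT ==
b | c
1 | 1
2 | 5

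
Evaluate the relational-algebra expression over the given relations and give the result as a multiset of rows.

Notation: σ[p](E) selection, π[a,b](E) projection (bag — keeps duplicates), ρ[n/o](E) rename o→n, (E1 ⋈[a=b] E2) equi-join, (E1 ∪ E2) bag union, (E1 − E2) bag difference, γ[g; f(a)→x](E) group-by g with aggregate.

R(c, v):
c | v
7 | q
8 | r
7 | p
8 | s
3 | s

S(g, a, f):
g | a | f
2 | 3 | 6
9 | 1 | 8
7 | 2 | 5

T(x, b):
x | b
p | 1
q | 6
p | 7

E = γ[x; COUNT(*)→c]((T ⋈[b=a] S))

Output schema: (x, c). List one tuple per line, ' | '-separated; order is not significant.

Subexpression sizes:
  T → 3
  S → 3
  (T ⋈[b=a] S) → 1
  γ[x; COUNT(*)→c]((T ⋈[b=a] S)) → 1

== RESULT ==
x | c
p | 1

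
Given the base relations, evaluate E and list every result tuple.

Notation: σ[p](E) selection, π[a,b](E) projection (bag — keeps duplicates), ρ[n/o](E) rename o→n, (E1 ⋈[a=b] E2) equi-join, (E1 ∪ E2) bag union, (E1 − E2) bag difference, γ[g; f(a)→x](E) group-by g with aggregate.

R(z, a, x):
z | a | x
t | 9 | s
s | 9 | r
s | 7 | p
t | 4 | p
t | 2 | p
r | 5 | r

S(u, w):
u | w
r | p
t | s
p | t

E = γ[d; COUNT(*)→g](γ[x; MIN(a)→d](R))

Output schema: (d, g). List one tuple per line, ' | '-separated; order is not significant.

Stepwise |·|:
  R → 6
  γ[x; MIN(a)→d](R) → 3
  γ[d; COUNT(*)→g](γ[x; MIN(a)→d](R)) → 3

== RESULT ==
d | g
2 | 1
5 | 1
9 | 1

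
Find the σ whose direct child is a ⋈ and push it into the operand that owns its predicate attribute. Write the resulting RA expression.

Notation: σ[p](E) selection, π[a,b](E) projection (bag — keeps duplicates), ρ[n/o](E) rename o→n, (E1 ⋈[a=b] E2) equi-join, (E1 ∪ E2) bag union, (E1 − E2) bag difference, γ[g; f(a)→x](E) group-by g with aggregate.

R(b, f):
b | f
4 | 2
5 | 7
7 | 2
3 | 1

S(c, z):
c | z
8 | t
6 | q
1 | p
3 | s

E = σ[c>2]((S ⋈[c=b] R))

σ filters on c, owned by the left side.
E' = (σ[c>2](S) ⋈[c=b] R)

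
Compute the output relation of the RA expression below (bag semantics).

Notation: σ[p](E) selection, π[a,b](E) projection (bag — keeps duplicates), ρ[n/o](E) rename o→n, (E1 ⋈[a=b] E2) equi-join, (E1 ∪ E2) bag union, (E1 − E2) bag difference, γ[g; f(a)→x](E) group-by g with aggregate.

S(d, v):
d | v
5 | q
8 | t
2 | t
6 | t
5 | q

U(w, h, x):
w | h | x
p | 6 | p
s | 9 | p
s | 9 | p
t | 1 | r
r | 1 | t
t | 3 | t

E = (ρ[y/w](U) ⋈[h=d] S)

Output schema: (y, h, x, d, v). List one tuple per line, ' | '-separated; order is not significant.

Per-node cardinality:
  U → 6
  ρ[y/w](U) → 6
  S → 5
  (ρ[y/w](U) ⋈[h=d] S) → 1

== RESULT ==
y | h | x | d | v
p | 6 | p | 6 | t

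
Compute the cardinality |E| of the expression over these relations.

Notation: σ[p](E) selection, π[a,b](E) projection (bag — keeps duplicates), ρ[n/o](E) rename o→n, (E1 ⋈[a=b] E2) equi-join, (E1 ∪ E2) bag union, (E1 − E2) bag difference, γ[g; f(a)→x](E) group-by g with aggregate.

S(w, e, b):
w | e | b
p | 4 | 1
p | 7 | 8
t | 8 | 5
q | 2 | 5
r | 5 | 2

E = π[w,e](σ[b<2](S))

Subexpression sizes:
  S → 5
  σ[b<2](S) → 1
  π[w,e](σ[b<2](S)) → 1

|E| = 1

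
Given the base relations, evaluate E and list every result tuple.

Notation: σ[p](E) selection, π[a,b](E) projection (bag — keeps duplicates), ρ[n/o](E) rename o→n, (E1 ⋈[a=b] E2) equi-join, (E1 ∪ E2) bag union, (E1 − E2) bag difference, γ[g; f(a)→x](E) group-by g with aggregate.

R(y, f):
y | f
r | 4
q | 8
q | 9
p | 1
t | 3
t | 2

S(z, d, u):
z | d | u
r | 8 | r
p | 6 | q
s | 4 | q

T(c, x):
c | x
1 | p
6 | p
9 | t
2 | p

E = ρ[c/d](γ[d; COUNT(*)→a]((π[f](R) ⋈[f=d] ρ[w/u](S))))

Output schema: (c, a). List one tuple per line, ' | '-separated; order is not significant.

Stepwise |·|:
  R → 6
  π[f](R) → 6
  S → 3
  ρ[w/u](S) → 3
  (π[f](R) ⋈[f=d] ρ[w/u](S)) → 2
  γ[d; COUNT(*)→a]((π[f](R) ⋈[f=d] ρ[w/u](S))) → 2
  ρ[c/d](γ[d; COUNT(*)→a]((π[f](R) ⋈[f=d] ρ[w/u](S)))) → 2

== RESULT ==
c | a
4 | 1
8 | 1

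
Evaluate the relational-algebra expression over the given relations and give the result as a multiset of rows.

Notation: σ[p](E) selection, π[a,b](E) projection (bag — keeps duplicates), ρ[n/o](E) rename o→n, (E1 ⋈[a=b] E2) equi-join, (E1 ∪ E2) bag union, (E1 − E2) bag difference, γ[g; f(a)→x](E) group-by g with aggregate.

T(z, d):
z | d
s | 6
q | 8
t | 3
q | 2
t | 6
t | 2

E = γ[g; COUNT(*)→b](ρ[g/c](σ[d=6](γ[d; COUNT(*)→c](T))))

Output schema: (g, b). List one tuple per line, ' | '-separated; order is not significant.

Subexpression sizes:
  T → 6
  γ[d; COUNT(*)→c](T) → 4
  σ[d=6](γ[d; COUNT(*)→c](T)) → 1
  ρ[g/c](σ[d=6](γ[d; COUNT(*)→c](T))) → 1
  γ[g; COUNT(*)→b](ρ[g/c](σ[d=6](γ[d; COUNT(*)→c](T)))) → 1

== RESULT ==
g | b
2 | 1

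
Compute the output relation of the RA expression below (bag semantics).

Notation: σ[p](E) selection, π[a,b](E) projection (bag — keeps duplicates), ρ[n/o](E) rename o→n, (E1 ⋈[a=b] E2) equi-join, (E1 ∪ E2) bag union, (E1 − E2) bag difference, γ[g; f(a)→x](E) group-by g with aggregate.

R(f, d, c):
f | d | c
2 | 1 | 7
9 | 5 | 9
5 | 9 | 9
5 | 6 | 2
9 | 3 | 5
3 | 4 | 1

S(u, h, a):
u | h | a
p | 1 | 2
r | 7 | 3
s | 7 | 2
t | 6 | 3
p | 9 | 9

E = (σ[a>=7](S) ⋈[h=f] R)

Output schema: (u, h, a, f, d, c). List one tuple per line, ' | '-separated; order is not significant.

Per-node cardinality:
  S → 5
  σ[a>=7](S) → 1
  R → 6
  (σ[a>=7](S) ⋈[h=f] R) → 2

== RESULT ==
u | h | a | f | d | c
p | 9 | 9 | 9 | 3 | 5
p | 9 | 9 | 9 | 5 | 9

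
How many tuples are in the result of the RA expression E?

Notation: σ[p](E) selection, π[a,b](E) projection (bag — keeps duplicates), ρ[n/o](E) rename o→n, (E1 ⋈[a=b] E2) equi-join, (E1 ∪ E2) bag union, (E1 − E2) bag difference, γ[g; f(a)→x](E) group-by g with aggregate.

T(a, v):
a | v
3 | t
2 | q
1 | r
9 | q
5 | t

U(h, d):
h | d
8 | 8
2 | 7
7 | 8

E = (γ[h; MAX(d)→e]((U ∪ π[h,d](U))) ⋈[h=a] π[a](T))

Per-node cardinality:
  U → 3
  U → 3
  π[h,d](U) → 3
  (U ∪ π[h,d](U)) → 6
  γ[h; MAX(d)→e]((U ∪ π[h,d](U))) → 3
  T → 5
  π[a](T) → 5
  (γ[h; MAX(d)→e]((U ∪ π[h,d](U))) ⋈[h=a] π[a](T)) → 1

|E| = 1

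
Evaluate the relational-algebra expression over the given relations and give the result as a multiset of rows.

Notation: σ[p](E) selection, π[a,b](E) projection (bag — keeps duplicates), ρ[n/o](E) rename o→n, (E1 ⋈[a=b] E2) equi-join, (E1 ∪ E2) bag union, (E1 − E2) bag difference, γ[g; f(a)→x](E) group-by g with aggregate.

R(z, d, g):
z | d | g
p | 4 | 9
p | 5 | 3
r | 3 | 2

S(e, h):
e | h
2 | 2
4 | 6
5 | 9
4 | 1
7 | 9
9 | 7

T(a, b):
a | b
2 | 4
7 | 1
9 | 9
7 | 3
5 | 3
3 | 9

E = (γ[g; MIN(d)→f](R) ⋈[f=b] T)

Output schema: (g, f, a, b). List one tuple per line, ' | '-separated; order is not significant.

Subexpression sizes:
  R → 3
  γ[g; MIN(d)→f](R) → 3
  T → 6
  (γ[g; MIN(d)→f](R) ⋈[f=b] T) → 3

== RESULT ==
g | f | a | b
2 | 3 | 5 | 3
2 | 3 | 7 | 3
9 | 4 | 2 | 4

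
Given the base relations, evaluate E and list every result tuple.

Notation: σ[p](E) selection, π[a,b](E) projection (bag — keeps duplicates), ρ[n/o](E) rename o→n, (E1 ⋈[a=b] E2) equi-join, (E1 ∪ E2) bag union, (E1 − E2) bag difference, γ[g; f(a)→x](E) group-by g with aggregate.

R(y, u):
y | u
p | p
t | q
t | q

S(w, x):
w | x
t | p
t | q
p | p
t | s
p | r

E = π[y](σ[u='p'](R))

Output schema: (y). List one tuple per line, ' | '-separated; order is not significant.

Subexpression sizes:
  R → 3
  σ[u='p'](R) → 1
  π[y](σ[u='p'](R)) → 1

== RESULT ==
y
p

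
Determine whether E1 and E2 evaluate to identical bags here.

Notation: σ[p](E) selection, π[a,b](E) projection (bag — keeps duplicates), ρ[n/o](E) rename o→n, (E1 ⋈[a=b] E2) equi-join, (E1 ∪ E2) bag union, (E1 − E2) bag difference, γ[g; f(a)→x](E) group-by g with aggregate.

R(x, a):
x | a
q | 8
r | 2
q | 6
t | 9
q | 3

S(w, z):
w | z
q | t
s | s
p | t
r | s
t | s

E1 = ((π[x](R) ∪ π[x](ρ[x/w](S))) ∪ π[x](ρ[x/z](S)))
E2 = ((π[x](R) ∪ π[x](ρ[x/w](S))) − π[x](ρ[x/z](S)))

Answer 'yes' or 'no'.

E1 stepwise |·|:
  R → 5
  π[x](R) → 5
  S → 5
  ρ[x/w](S) → 5
  π[x](ρ[x/w](S)) → 5
  (π[x](R) ∪ π[x](ρ[x/w](S))) → 10
  S → 5
  ρ[x/z](S) → 5
  π[x](ρ[x/z](S)) → 5
  ((π[x](R) ∪ π[x](ρ[x/w](S))) ∪ π[x](ρ[x/z](S))) → 15
E2 stepwise |·|:
  R → 5
  π[x](R) → 5
  S → 5
  ρ[x/w](S) → 5
  π[x](ρ[x/w](S)) → 5
  (π[x](R) ∪ π[x](ρ[x/w](S))) → 10
  S → 5
  ρ[x/z](S) → 5
  π[x](ρ[x/z](S)) → 5
  ((π[x](R) ∪ π[x](ρ[x/w](S))) − π[x](ρ[x/z](S))) → 7

E1 result:
x
p
q
q
q
q
r
r
s
s
s
s
t
t
t
t
E2 result:
x
p
q
q
q
q
r
r
Witness: ('t',) appears 4× in E1 but 0× in E2.

no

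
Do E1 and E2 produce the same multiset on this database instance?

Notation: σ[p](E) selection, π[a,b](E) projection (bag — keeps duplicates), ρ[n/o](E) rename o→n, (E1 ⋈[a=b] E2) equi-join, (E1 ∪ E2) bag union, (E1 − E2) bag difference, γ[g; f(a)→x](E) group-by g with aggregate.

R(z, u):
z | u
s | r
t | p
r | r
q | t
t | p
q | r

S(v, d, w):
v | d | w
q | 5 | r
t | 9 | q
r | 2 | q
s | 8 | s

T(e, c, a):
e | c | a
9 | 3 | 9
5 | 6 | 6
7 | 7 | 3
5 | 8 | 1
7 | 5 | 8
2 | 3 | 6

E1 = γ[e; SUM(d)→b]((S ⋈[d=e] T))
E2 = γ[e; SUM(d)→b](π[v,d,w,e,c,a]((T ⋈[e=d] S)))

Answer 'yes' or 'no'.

E1 stepwise |·|:
  S → 4
  T → 6
  (S ⋈[d=e] T) → 4
  γ[e; SUM(d)→b]((S ⋈[d=e] T)) → 3
E2 stepwise |·|:
  T → 6
  S → 4
  (T ⋈[e=d] S) → 4
  π[v,d,w,e,c,a]((T ⋈[e=d] S)) → 4
  γ[e; SUM(d)→b](π[v,d,w,e,c,a]((T ⋈[e=d] S))) → 3

E1 and E2 produce the same multiset:
e | b
2 | 2
5 | 10
9 | 9

yes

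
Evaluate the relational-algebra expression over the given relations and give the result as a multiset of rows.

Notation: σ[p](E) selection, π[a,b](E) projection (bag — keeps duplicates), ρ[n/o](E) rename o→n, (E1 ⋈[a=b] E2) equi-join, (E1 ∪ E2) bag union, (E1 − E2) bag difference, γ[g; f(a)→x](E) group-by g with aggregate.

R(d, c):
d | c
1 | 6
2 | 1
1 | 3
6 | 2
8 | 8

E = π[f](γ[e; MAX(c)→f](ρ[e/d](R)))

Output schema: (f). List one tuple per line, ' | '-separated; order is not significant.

Subexpression sizes:
  R → 5
  ρ[e/d](R) → 5
  γ[e; MAX(c)→f](ρ[e/d](R)) → 4
  π[f](γ[e; MAX(c)→f](ρ[e/d](R))) → 4

== RESULT ==
f
1
2
6
8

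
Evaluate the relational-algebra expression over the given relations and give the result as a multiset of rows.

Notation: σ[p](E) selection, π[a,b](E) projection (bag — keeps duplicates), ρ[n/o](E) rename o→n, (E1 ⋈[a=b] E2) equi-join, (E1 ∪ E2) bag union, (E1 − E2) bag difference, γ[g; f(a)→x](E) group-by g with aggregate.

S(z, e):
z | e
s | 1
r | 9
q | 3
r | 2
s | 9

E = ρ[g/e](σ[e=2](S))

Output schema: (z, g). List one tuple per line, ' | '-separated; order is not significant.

Per-node cardinality:
  S → 5
  σ[e=2](S) → 1
  ρ[g/e](σ[e=2](S)) → 1

== RESULT ==
z | g
r | 2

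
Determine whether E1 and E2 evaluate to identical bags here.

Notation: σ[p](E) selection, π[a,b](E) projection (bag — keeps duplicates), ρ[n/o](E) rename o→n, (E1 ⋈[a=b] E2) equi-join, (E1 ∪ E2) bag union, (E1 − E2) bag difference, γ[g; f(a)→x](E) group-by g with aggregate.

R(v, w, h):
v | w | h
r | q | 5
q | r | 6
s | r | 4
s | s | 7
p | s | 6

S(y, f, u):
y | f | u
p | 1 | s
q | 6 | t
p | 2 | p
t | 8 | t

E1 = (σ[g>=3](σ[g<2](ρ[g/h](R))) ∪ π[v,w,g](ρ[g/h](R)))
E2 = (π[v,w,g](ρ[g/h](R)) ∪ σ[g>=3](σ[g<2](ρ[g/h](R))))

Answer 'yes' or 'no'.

E1 stepwise |·|:
  R → 5
  ρ[g/h](R) → 5
  σ[g<2](ρ[g/h](R)) → 0
  σ[g>=3](σ[g<2](ρ[g/h](R))) → 0
  R → 5
  ρ[g/h](R) → 5
  π[v,w,g](ρ[g/h](R)) → 5
  (σ[g>=3](σ[g<2](ρ[g/h](R))) ∪ π[v,w,g](ρ[g/h](R))) → 5
E2 stepwise |·|:
  R → 5
  ρ[g/h](R) → 5
  π[v,w,g](ρ[g/h](R)) → 5
  R → 5
  ρ[g/h](R) → 5
  σ[g<2](ρ[g/h](R)) → 0
  σ[g>=3](σ[g<2](ρ[g/h](R))) → 0
  (π[v,w,g](ρ[g/h](R)) ∪ σ[g>=3](σ[g<2](ρ[g/h](R)))) → 5

E1 and E2 produce the same multiset:
v | w | g
p | s | 6
q | r | 6
r | q | 5
s | r | 4
s | s | 7

yes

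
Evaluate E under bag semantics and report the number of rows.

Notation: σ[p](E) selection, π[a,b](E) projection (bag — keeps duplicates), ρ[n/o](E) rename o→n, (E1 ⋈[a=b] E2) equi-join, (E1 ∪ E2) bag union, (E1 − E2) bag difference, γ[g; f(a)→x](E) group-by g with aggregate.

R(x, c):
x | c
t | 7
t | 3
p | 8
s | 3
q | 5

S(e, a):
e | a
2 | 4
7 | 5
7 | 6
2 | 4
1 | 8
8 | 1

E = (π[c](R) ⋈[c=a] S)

Stepwise |·|:
  R → 5
  π[c](R) → 5
  S → 6
  (π[c](R) ⋈[c=a] S) → 2

|E| = 2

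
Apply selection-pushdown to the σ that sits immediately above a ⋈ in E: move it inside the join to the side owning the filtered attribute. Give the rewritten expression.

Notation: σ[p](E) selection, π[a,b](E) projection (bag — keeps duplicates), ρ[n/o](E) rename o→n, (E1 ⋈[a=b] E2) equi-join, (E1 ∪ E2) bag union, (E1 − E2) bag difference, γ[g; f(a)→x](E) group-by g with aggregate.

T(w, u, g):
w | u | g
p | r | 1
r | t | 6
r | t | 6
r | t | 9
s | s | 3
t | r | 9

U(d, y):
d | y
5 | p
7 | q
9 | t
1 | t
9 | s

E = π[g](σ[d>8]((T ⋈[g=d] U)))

σ filters on d, owned by the right side.
E' = π[g]((T ⋈[g=d] σ[d>8](U)))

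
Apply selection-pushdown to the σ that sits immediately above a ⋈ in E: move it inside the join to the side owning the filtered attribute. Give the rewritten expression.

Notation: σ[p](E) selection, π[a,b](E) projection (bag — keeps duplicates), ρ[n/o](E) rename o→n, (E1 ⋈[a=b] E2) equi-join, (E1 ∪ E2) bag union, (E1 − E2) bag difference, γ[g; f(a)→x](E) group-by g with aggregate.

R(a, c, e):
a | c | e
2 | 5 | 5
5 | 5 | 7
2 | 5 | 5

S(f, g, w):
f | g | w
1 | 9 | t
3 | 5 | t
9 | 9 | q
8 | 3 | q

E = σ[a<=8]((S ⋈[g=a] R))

σ filters on a, owned by the right side.
E' = (S ⋈[g=a] σ[a<=8](R))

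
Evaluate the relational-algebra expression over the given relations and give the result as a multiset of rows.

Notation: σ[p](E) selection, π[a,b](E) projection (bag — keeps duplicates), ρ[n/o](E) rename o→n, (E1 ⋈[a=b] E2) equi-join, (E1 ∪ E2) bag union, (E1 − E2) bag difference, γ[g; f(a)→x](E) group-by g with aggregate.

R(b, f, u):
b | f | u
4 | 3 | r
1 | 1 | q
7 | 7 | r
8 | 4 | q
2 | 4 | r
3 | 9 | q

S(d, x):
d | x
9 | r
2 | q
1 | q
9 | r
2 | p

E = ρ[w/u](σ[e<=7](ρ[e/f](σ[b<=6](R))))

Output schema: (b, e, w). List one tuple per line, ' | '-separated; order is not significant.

Per-node cardinality:
  R → 6
  σ[b<=6](R) → 4
  ρ[e/f](σ[b<=6](R)) → 4
  σ[e<=7](ρ[e/f](σ[b<=6](R))) → 3
  ρ[w/u](σ[e<=7](ρ[e/f](σ[b<=6](R)))) → 3

== RESULT ==
b | e | w
1 | 1 | q
2 | 4 | r
4 | 3 | r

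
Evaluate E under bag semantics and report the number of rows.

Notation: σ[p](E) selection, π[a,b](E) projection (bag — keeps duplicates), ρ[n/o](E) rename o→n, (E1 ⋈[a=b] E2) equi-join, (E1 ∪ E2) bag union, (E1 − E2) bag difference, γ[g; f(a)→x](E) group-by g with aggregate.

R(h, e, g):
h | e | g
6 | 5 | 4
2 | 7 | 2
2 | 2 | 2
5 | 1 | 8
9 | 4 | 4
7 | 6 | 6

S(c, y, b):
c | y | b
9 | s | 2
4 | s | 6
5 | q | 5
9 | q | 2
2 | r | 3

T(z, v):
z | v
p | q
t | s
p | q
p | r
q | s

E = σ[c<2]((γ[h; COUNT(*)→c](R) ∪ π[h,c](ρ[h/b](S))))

Per-node cardinality:
  R → 6
  γ[h; COUNT(*)→c](R) → 5
  S → 5
  ρ[h/b](S) → 5
  π[h,c](ρ[h/b](S)) → 5
  (γ[h; COUNT(*)→c](R) ∪ π[h,c](ρ[h/b](S))) → 10
  σ[c<2]((γ[h; COUNT(*)→c](R) ∪ π[h,c](ρ[h/b](S)))) → 4

|E| = 4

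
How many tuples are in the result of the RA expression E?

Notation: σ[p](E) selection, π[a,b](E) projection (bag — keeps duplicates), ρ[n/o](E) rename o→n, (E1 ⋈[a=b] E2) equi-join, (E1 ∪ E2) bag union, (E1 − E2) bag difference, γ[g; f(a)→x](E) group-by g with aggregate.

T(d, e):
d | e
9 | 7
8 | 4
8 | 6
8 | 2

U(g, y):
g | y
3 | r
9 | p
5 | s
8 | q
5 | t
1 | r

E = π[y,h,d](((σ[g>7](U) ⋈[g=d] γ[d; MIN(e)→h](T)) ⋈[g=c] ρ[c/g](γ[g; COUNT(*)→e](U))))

Per-node cardinality:
  U → 6
  σ[g>7](U) → 2
  T → 4
  γ[d; MIN(e)→h](T) → 2
  (σ[g>7](U) ⋈[g=d] γ[d; MIN(e)→h](T)) → 2
  U → 6
  γ[g; COUNT(*)→e](U) → 5
  ρ[c/g](γ[g; COUNT(*)→e](U)) → 5
  ((σ[g>7](U) ⋈[g=d] γ[d; MIN(e)→h](T)) ⋈[g=c] ρ[c/g](γ[g; COUNT(*)→e](U))) → 2
  π[y,h,d](((σ[g>7](U) ⋈[g=d] γ[d; MIN(e)→h](T)) ⋈[g=c] ρ[c/g](γ[g; COUNT(*)→e](U)))) → 2

|E| = 2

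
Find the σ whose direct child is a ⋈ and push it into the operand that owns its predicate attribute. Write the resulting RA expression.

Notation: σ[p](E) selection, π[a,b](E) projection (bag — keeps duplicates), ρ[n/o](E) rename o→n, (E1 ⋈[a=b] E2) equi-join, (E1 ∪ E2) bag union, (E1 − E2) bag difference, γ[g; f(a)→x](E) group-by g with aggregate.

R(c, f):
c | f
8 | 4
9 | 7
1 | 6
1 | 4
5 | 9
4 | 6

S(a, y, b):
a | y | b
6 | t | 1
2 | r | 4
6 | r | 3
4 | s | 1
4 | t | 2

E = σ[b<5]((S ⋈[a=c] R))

σ filters on b, owned by the left side.
E' = (σ[b<5](S) ⋈[a=c] R)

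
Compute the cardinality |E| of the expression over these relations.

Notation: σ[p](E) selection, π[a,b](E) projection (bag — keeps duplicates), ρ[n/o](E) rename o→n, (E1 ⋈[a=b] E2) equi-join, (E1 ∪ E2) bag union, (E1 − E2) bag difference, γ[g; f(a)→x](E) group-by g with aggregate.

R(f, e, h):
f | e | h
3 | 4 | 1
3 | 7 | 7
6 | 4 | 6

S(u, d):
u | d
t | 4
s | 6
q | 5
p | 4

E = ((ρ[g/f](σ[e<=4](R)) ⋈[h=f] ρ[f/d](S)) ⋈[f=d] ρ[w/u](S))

Per-node cardinality:
  R → 3
  σ[e<=4](R) → 2
  ρ[g/f](σ[e<=4](R)) → 2
  S → 4
  ρ[f/d](S) → 4
  (ρ[g/f](σ[e<=4](R)) ⋈[h=f] ρ[f/d](S)) → 1
  S → 4
  ρ[w/u](S) → 4
  ((ρ[g/f](σ[e<=4](R)) ⋈[h=f] ρ[f/d](S)) ⋈[f=d] ρ[w/u](S)) → 1

|E| = 1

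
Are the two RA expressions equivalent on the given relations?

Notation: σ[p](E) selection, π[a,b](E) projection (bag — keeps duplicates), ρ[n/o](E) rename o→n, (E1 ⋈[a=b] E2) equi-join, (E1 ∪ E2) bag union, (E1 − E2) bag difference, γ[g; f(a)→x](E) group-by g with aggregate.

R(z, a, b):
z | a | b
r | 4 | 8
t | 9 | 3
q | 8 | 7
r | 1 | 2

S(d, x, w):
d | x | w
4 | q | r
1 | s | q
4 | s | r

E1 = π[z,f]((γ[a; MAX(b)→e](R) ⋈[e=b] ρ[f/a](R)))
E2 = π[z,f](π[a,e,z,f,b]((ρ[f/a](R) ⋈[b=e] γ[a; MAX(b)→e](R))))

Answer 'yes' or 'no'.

E1 subexpression sizes:
  R → 4
  γ[a; MAX(b)→e](R) → 4
  R → 4
  ρ[f/a](R) → 4
  (γ[a; MAX(b)→e](R) ⋈[e=b] ρ[f/a](R)) → 4
  π[z,f]((γ[a; MAX(b)→e](R) ⋈[e=b] ρ[f/a](R))) → 4
E2 subexpression sizes:
  R → 4
  ρ[f/a](R) → 4
  R → 4
  γ[a; MAX(b)→e](R) → 4
  (ρ[f/a](R) ⋈[b=e] γ[a; MAX(b)→e](R)) → 4
  π[a,e,z,f,b]((ρ[f/a](R) ⋈[b=e] γ[a; MAX(b)→e](R))) → 4
  π[z,f](π[a,e,z,f,b]((ρ[f/a](R) ⋈[b=e] γ[a; MAX(b)→e](R)))) → 4

E1 and E2 produce the same multiset:
z | f
q | 8
r | 1
r | 4
t | 9

yes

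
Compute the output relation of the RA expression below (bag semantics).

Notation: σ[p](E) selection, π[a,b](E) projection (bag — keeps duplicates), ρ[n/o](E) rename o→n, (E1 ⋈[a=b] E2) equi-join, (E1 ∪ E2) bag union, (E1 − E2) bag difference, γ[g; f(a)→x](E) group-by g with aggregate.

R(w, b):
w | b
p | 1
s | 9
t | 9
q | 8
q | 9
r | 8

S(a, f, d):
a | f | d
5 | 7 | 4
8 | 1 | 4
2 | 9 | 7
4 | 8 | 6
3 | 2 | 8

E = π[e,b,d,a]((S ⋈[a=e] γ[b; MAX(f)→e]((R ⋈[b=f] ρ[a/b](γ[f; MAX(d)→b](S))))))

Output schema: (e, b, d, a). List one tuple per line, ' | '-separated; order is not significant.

Per-node cardinality:
  S → 5
  R → 6
  S → 5
  γ[f; MAX(d)→b](S) → 5
  ρ[a/b](γ[f; MAX(d)→b](S)) → 5
  (R ⋈[b=f] ρ[a/b](γ[f; MAX(d)→b](S))) → 6
  γ[b; MAX(f)→e]((R ⋈[b=f] ρ[a/b](γ[f; MAX(d)→b](S)))) → 3
  (S ⋈[a=e] γ[b; MAX(f)→e]((R ⋈[b=f] ρ[a/b](γ[f; MAX(d)→b](S))))) → 1
  π[e,b,d,a]((S ⋈[a=e] γ[b; MAX(f)→e]((R ⋈[b=f] ρ[a/b](γ[f; MAX(d)→b](S)))))) → 1

== RESULT ==
e | b | d | a
8 | 8 | 4 | 8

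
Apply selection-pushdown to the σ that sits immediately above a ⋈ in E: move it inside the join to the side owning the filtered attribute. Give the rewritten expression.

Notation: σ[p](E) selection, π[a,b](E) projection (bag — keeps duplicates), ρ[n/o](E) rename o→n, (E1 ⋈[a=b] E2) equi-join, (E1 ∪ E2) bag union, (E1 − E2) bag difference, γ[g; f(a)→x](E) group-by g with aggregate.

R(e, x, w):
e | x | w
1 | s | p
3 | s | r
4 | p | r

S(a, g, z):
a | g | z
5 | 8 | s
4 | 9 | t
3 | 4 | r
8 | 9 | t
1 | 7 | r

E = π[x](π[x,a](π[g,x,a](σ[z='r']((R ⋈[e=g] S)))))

σ filters on z, owned by the right side.
E' = π[x](π[x,a](π[g,x,a]((R ⋈[e=g] σ[z='r'](S)))))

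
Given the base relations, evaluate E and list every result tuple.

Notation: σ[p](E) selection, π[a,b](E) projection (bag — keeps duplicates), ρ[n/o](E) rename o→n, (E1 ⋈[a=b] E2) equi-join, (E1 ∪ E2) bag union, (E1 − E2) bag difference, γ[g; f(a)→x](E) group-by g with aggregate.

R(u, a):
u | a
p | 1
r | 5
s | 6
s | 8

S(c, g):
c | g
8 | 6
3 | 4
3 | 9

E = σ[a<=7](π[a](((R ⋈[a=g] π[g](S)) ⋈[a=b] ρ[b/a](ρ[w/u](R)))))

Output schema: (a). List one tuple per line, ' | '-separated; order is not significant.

Row counts bottom-up:
  R → 4
  S → 3
  π[g](S) → 3
  (R ⋈[a=g] π[g](S)) → 1
  R → 4
  ρ[w/u](R) → 4
  ρ[b/a](ρ[w/u](R)) → 4
  ((R ⋈[a=g] π[g](S)) ⋈[a=b] ρ[b/a](ρ[w/u](R))) → 1
  π[a](((R ⋈[a=g] π[g](S)) ⋈[a=b] ρ[b/a](ρ[w/u](R)))) → 1
  σ[a<=7](π[a](((R ⋈[a=g] π[g](S)) ⋈[a=b] ρ[b/a](ρ[w/u](R))))) → 1

== RESULT ==
a
6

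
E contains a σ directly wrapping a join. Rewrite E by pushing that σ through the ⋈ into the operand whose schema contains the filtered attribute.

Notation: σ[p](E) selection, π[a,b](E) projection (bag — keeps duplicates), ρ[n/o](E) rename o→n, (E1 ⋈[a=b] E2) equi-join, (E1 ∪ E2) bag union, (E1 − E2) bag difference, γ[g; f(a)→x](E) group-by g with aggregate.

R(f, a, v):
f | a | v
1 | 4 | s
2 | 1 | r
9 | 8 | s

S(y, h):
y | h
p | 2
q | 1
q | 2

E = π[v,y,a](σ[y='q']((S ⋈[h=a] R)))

σ filters on y, owned by the left side.
E' = π[v,y,a]((σ[y='q'](S) ⋈[h=a] R))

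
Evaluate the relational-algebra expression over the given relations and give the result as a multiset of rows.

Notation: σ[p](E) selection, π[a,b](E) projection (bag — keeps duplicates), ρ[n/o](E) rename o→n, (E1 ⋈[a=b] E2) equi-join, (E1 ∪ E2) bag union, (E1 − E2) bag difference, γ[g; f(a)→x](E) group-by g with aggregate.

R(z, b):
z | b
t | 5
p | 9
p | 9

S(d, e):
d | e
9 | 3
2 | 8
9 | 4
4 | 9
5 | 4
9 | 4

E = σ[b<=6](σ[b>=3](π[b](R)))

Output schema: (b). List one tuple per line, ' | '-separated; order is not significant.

Row counts bottom-up:
  R → 3
  π[b](R) → 3
  σ[b>=3](π[b](R)) → 3
  σ[b<=6](σ[b>=3](π[b](R))) → 1

== RESULT ==
b
5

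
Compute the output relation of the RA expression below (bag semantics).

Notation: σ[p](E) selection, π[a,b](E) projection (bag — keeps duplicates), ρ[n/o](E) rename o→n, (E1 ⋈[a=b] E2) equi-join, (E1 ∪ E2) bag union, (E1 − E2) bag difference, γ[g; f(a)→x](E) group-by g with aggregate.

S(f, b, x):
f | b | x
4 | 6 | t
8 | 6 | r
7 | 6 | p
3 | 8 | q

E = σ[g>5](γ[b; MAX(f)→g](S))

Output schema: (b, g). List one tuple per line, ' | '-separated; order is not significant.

Row counts bottom-up:
  S → 4
  γ[b; MAX(f)→g](S) → 2
  σ[g>5](γ[b; MAX(f)→g](S)) → 1

== RESULT ==
b | g
6 | 8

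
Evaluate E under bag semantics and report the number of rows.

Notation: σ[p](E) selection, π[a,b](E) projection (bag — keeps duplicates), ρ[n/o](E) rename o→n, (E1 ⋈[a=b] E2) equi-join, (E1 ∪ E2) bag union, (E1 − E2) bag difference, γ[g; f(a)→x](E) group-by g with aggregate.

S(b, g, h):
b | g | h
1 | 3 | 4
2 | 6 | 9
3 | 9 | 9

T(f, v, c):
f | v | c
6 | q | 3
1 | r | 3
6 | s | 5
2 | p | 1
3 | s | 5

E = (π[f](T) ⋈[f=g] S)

Per-node cardinality:
  T → 5
  π[f](T) → 5
  S → 3
  (π[f](T) ⋈[f=g] S) → 3

|E| = 3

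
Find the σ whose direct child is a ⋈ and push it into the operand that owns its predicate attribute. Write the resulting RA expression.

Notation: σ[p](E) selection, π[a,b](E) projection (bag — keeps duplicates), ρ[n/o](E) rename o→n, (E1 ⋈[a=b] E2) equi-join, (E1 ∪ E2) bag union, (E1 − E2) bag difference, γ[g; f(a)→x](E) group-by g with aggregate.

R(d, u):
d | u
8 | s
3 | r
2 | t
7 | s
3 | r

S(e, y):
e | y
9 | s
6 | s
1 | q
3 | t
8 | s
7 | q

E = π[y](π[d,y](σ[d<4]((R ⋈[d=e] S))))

σ filters on d, owned by the left side.
E' = π[y](π[d,y]((σ[d<4](R) ⋈[d=e] S)))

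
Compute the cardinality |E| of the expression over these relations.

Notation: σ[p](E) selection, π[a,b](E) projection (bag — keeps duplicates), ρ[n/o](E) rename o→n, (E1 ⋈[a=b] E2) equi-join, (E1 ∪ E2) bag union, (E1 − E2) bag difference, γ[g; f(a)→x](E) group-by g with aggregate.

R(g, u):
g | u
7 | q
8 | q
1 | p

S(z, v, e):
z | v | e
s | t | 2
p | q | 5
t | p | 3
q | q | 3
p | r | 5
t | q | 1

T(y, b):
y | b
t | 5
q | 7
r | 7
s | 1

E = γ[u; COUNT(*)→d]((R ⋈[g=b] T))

Row counts bottom-up:
  R → 3
  T → 4
  (R ⋈[g=b] T) → 3
  γ[u; COUNT(*)→d]((R ⋈[g=b] T)) → 2

|E| = 2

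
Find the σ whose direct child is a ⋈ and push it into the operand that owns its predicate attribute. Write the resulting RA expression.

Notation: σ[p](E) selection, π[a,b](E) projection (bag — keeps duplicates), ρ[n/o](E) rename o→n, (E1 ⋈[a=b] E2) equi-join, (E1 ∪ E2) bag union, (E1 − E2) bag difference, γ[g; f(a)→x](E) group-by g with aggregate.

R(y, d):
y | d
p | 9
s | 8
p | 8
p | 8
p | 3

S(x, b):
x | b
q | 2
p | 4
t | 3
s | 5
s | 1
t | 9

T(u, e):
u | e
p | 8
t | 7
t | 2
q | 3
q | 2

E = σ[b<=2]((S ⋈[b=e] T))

σ filters on b, owned by the left side.
E' = (σ[b<=2](S) ⋈[b=e] T)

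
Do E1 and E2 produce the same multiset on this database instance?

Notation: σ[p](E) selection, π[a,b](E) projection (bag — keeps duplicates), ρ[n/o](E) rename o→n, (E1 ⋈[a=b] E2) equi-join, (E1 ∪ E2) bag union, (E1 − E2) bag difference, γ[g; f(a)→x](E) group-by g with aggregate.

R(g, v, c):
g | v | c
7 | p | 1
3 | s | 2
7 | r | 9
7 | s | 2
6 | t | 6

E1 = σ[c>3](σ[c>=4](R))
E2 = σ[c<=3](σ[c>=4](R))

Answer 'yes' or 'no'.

E1 row counts bottom-up:
  R → 5
  σ[c>=4](R) → 2
  σ[c>3](σ[c>=4](R)) → 2
E2 row counts bottom-up:
  R → 5
  σ[c>=4](R) → 2
  σ[c<=3](σ[c>=4](R)) → 0

E1 result:
g | v | c
6 | t | 6
7 | r | 9
E2 result:
g | v | c
(0 rows)
Witness: (7, 'r', 9) appears 1× in E1 but 0× in E2.

no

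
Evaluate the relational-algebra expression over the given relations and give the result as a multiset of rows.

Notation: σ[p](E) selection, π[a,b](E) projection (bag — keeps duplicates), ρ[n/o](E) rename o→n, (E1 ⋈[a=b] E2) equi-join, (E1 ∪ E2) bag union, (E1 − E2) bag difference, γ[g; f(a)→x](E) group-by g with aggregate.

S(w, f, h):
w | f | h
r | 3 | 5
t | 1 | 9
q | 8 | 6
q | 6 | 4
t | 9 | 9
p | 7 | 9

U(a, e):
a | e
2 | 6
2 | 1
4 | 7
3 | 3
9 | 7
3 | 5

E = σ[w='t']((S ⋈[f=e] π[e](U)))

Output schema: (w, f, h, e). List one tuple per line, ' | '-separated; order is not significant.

Per-node cardinality:
  S → 6
  U → 6
  π[e](U) → 6
  (S ⋈[f=e] π[e](U)) → 5
  σ[w='t']((S ⋈[f=e] π[e](U))) → 1

== RESULT ==
w | f | h | e
t | 1 | 9 | 1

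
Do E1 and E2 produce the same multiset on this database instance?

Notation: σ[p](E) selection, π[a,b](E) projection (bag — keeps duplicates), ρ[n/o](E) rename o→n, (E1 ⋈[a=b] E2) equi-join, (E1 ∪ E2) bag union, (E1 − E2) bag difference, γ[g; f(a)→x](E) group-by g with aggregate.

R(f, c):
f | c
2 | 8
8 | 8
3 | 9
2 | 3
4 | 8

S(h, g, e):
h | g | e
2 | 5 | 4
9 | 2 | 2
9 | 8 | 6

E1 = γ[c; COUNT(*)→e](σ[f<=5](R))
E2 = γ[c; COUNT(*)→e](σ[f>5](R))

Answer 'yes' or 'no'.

E1 subexpression sizes:
  R → 5
  σ[f<=5](R) → 4
  γ[c; COUNT(*)→e](σ[f<=5](R)) → 3
E2 subexpression sizes:
  R → 5
  σ[f>5](R) → 1
  γ[c; COUNT(*)→e](σ[f>5](R)) → 1

E1 result:
c | e
3 | 1
8 | 2
9 | 1
E2 result:
c | e
8 | 1
Witness: (3, 1) appears 1× in E1 but 0× in E2.

no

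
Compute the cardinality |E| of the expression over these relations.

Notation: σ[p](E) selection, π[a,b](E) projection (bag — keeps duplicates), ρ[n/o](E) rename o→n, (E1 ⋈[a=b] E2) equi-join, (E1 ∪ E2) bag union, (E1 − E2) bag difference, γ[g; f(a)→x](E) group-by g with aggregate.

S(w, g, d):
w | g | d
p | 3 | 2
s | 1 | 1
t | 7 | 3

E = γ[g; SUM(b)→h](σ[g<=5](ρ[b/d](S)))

Subexpression sizes:
  S → 3
  ρ[b/d](S) → 3
  σ[g<=5](ρ[b/d](S)) → 2
  γ[g; SUM(b)→h](σ[g<=5](ρ[b/d](S))) → 2

|E| = 2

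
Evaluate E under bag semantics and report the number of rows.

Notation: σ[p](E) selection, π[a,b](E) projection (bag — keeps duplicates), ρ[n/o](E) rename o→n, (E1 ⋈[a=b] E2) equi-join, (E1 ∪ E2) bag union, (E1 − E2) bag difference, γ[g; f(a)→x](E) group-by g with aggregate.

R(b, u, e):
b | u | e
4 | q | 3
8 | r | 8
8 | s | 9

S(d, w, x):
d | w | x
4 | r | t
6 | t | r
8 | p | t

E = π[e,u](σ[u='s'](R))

Subexpression sizes:
  R → 3
  σ[u='s'](R) → 1
  π[e,u](σ[u='s'](R)) → 1

|E| = 1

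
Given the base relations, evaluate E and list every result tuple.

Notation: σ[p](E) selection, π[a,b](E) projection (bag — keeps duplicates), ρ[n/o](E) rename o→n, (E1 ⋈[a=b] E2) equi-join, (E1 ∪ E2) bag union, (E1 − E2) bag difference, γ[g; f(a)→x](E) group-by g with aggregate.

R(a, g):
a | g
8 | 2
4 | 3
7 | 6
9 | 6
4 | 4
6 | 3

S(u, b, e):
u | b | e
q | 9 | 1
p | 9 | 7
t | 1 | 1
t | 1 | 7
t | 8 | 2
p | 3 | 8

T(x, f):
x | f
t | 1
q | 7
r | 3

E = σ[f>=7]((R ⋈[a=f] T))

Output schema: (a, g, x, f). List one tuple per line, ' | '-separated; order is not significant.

Stepwise |·|:
  R → 6
  T → 3
  (R ⋈[a=f] T) → 1
  σ[f>=7]((R ⋈[a=f] T)) → 1

== RESULT ==
a | g | x | f
7 | 6 | q | 7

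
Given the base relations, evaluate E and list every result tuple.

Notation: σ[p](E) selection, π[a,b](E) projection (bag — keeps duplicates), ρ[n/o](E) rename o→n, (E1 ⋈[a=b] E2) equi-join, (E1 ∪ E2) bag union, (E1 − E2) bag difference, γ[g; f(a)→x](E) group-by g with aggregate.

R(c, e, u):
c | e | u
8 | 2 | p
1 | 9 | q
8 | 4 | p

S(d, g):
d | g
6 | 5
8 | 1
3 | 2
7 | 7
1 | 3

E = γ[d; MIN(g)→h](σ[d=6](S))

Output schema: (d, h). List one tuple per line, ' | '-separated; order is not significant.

Subexpression sizes:
  S → 5
  σ[d=6](S) → 1
  γ[d; MIN(g)→h](σ[d=6](S)) → 1

== RESULT ==
d | h
6 | 5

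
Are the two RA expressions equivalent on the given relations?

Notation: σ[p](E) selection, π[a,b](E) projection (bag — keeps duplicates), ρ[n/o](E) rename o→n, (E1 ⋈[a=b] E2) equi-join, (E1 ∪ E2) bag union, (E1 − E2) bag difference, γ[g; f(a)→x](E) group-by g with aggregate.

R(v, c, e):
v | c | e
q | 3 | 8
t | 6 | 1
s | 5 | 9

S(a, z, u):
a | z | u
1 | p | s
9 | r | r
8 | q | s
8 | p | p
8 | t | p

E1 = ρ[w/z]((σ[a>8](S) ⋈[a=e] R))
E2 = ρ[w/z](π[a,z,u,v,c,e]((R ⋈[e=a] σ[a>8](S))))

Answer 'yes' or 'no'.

E1 stepwise |·|:
  S → 5
  σ[a>8](S) → 1
  R → 3
  (σ[a>8](S) ⋈[a=e] R) → 1
  ρ[w/z]((σ[a>8](S) ⋈[a=e] R)) → 1
E2 stepwise |·|:
  R → 3
  S → 5
  σ[a>8](S) → 1
  (R ⋈[e=a] σ[a>8](S)) → 1
  π[a,z,u,v,c,e]((R ⋈[e=a] σ[a>8](S))) → 1
  ρ[w/z](π[a,z,u,v,c,e]((R ⋈[e=a] σ[a>8](S)))) → 1

E1 and E2 produce the same multiset:
a | w | u | v | c | e
9 | r | r | s | 5 | 9

yes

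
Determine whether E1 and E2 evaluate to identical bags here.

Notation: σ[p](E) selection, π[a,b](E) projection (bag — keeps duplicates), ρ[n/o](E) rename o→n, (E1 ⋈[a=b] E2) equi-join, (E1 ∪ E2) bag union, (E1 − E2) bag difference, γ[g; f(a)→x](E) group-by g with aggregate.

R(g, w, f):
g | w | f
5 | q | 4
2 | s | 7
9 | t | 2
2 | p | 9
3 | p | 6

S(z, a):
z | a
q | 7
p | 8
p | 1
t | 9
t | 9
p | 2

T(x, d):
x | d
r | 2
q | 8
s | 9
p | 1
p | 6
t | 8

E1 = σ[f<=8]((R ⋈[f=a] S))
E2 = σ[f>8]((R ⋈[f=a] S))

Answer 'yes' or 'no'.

E1 stepwise |·|:
  R → 5
  S → 6
  (R ⋈[f=a] S) → 4
  σ[f<=8]((R ⋈[f=a] S)) → 2
E2 stepwise |·|:
  R → 5
  S → 6
  (R ⋈[f=a] S) → 4
  σ[f>8]((R ⋈[f=a] S)) → 2

E1 result:
g | w | f | z | a
2 | s | 7 | q | 7
9 | t | 2 | p | 2
E2 result:
g | w | f | z | a
2 | p | 9 | t | 9
2 | p | 9 | t | 9
Witness: (2, 's', 7, 'q', 7) appears 1× in E1 but 0× in E2.

no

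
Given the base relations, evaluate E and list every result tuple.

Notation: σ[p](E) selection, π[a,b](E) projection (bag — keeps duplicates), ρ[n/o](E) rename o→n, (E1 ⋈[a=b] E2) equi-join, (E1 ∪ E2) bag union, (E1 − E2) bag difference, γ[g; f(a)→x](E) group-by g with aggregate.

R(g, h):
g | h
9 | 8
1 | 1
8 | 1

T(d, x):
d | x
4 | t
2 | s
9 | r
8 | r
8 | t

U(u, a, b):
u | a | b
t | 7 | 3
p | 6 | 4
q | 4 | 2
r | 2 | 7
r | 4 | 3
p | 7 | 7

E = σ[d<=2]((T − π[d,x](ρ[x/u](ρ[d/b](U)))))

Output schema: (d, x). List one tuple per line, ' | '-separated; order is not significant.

Row counts bottom-up:
  T → 5
  U → 6
  ρ[d/b](U) → 6
  ρ[x/u](ρ[d/b](U)) → 6
  π[d,x](ρ[x/u](ρ[d/b](U))) → 6
  (T − π[d,x](ρ[x/u](ρ[d/b](U)))) → 5
  σ[d<=2]((T − π[d,x](ρ[x/u](ρ[d/b](U))))) → 1

== RESULT ==
d | x
2 | s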